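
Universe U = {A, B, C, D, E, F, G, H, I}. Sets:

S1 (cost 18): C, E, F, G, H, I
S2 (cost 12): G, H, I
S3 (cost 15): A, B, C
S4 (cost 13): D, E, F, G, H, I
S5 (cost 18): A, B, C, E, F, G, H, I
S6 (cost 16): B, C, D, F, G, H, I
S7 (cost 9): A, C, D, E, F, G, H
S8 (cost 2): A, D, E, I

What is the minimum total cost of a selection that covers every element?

S6, S8 cover every element at cost 16 + 2 = 18.
Any cover uses at least 2 sets; among all covering selections none totals below 18.
Greedy by coverage-per-cost would pick S8, S7, S3 for 26 — worse than the optimum 18.

18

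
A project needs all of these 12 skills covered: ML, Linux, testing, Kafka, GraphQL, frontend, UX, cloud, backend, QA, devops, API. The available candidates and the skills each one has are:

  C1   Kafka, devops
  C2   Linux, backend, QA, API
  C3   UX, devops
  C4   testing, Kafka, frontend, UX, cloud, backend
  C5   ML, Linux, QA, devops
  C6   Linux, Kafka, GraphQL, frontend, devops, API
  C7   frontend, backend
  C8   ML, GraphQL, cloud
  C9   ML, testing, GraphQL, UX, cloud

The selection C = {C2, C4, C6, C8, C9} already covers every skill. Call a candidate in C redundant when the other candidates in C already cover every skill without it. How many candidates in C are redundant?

Drop C2: QA uncovered — not redundant.
Drop C4: the rest still cover every skill — redundant.
Drop C6: devops uncovered — not redundant.
Drop C8: the rest still cover every skill — redundant.
Drop C9: the rest still cover every skill — redundant.
3 redundant: C4, C8, C9.

3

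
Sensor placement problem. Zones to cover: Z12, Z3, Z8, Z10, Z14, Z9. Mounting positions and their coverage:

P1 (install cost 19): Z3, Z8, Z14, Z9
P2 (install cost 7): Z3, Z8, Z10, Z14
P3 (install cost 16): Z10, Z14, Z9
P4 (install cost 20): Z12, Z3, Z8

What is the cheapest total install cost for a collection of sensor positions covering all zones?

P3, P4 cover every zone at install cost 16 + 20 = 36.
Any cover uses at least 2 sensor positions; among all covering selections none totals below 36.
Greedy by coverage-per-install cost would pick P2, P3, P4 for 43 — worse than the optimum 36.

36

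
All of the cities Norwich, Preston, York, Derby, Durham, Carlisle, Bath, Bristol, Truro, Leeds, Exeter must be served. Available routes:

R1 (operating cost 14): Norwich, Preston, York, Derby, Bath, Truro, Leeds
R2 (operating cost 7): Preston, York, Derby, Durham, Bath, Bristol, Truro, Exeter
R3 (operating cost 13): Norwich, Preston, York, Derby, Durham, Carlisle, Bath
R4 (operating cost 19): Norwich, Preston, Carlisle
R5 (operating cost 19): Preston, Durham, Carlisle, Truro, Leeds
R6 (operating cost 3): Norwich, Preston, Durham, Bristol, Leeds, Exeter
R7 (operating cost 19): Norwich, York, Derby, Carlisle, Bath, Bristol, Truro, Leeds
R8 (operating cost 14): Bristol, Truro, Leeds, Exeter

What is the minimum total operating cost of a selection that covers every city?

22

R6, R7 cover every city at operating cost 3 + 19 = 22.
Any cover uses at least 2 routes; among all covering selections none totals below 22.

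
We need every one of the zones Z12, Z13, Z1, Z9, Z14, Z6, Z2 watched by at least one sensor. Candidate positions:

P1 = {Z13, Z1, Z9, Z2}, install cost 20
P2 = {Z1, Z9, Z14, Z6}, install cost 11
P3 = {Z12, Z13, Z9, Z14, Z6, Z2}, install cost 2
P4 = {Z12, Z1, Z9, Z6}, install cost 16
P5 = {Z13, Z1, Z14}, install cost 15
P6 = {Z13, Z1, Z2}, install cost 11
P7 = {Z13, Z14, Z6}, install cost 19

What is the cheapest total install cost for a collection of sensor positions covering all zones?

13

P2, P3 cover every zone at install cost 11 + 2 = 13.
Any cover uses at least 2 sensor positions; among all covering selections none totals below 13.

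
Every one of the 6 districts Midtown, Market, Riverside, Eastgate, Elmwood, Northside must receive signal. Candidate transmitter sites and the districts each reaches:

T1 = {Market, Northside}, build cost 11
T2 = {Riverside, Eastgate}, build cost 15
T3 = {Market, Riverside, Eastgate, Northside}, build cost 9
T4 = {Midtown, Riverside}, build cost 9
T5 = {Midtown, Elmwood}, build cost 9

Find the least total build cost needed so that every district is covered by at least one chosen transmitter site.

T3, T5 cover every district at build cost 9 + 9 = 18.
Any cover uses at least 2 transmitter sites; among all covering selections none totals below 18.

18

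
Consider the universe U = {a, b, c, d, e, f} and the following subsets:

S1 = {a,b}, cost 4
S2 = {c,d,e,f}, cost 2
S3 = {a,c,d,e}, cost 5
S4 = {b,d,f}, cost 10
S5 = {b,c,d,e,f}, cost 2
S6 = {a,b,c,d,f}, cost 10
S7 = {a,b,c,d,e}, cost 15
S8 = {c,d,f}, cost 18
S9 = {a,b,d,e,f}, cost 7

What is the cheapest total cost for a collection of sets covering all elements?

S1, S2 cover every element at cost 4 + 2 = 6.
Any cover uses at least 2 sets; among all covering selections none totals below 6.

6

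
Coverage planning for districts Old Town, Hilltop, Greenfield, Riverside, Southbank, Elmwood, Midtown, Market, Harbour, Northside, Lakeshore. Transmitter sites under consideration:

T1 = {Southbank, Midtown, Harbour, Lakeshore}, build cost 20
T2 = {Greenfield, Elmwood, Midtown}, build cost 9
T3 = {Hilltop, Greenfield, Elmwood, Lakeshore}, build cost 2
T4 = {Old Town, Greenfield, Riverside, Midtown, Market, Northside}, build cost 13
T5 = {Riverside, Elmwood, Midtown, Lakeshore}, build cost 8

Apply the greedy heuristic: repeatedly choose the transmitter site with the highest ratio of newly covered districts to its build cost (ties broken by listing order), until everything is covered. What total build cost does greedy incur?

35

Pick 1: T3 adds 4 new (Hilltop, Greenfield, Elmwood, Lakeshore) at build cost 2 (ratio 4/2).
Pick 2: T4 adds 5 new (Old Town, Riverside, Midtown, Market, Northside) at build cost 13 (ratio 5/13).
Pick 3: T1 adds 2 new (Southbank, Harbour) at build cost 20 (ratio 2/20).
Greedy total build cost: 2 + 13 + 20 = 35.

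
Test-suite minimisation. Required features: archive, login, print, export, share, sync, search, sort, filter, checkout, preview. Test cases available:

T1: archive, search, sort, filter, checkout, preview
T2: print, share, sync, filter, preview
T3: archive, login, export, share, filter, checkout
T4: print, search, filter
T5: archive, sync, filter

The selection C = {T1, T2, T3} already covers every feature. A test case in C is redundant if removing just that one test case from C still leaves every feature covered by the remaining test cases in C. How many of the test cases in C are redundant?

0

Drop T1: search, sort uncovered — not redundant.
Drop T2: print, sync uncovered — not redundant.
Drop T3: login, export uncovered — not redundant.
None of the test cases in C is redundant.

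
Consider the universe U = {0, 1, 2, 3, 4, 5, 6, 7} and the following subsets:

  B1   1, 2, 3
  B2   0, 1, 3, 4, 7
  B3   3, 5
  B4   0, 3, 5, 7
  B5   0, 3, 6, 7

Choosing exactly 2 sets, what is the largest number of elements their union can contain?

6

Choosing B1, B2 covers {0, 1, 2, 3, 4, 7} — 6 elements.
No choice of 2 sets does better; here 5, 6 are left uncovered.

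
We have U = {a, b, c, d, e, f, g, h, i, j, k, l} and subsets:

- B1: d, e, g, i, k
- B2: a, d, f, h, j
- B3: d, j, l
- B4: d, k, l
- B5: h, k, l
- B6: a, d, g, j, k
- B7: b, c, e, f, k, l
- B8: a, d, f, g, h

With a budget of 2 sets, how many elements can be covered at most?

10

Choosing B2, B7 covers {a, b, c, d, e, f, h, j, k, l} — 10 elements.
No choice of 2 sets does better; here g, i are left uncovered.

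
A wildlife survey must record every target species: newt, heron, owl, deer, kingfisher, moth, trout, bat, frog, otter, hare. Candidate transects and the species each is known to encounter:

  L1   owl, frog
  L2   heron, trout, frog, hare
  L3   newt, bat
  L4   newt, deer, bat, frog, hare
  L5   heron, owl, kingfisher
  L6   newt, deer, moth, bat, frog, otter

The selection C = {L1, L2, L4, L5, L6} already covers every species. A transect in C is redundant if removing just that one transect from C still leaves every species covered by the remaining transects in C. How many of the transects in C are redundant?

2

Drop L1: the rest still cover every species — redundant.
Drop L2: trout uncovered — not redundant.
Drop L4: the rest still cover every species — redundant.
Drop L5: kingfisher uncovered — not redundant.
Drop L6: moth, otter uncovered — not redundant.
2 redundant: L1, L4.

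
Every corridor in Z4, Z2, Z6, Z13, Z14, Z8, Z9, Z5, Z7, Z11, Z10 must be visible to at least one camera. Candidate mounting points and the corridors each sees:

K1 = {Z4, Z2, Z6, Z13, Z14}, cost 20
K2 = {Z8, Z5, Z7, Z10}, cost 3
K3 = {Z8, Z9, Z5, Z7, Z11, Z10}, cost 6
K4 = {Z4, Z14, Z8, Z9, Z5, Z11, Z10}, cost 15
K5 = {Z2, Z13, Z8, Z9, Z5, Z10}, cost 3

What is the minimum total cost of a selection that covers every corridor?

K1, K3 cover every corridor at cost 20 + 6 = 26.
Any cover uses at least 2 camera mounts; among all covering selections none totals below 26.
Greedy by coverage-per-cost would pick K5, K2, K4, K1 for 41 — worse than the optimum 26.

26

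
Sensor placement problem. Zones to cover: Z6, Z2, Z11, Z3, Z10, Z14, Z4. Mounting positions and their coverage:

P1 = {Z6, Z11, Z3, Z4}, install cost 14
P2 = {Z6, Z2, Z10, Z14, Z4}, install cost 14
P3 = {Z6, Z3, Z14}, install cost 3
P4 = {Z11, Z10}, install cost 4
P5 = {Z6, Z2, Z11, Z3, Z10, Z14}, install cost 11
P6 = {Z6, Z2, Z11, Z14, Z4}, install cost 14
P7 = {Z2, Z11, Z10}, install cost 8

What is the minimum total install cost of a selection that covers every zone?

21

P2, P3, P4 cover every zone at install cost 14 + 3 + 4 = 21.
Any cover uses at least 2 sensor positions; among all covering selections none totals below 21.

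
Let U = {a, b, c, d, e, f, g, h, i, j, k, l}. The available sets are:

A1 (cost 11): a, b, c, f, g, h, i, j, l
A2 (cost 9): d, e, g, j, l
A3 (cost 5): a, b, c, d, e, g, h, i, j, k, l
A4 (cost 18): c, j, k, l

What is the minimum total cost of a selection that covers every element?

16

A1, A3 cover every element at cost 11 + 5 = 16.
Any cover uses at least 2 sets; among all covering selections none totals below 16.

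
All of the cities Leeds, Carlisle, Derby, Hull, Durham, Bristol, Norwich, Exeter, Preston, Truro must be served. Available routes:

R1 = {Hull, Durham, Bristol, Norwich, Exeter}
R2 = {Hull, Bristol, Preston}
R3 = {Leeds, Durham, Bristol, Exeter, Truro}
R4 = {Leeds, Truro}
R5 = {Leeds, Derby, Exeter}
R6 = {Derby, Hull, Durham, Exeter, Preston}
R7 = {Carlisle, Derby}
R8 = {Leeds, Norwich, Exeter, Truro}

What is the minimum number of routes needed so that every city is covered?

R1, R2, R3, R7 together cover {Leeds, Carlisle, Derby, Hull, Durham, Bristol, Norwich, Exeter, Preston, Truro} — every city.
No 3 of the 8 routes cover everything (all 56 triples fall short), so 4 is minimum.

4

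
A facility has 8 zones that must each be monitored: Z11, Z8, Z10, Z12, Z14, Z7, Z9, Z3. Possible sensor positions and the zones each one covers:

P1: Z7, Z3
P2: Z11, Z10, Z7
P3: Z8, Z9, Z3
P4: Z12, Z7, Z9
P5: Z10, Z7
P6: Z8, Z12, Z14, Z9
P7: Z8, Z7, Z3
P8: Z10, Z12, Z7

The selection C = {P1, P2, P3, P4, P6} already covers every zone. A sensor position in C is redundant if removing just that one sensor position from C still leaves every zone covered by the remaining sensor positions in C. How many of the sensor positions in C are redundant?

3

Drop P1: the rest still cover every zone — redundant.
Drop P2: Z11, Z10 uncovered — not redundant.
Drop P3: the rest still cover every zone — redundant.
Drop P4: the rest still cover every zone — redundant.
Drop P6: Z14 uncovered — not redundant.
3 redundant: P1, P3, P4.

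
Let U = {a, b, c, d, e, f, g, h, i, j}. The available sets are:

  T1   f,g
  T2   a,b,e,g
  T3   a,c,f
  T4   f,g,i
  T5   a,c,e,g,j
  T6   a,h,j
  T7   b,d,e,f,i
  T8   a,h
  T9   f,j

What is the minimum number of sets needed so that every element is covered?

T5, T6, T7 together cover {a, b, c, d, e, f, g, h, i, j} — every element.
No 2 of the 9 sets cover everything (all 36 pairs fall short), so 3 is minimum.

3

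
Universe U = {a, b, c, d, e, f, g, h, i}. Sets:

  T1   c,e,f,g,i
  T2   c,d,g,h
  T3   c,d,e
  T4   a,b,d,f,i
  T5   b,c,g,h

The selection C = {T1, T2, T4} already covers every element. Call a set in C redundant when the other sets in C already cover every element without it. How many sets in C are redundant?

Drop T1: e uncovered — not redundant.
Drop T2: h uncovered — not redundant.
Drop T4: a, b uncovered — not redundant.
None of the sets in C is redundant.

0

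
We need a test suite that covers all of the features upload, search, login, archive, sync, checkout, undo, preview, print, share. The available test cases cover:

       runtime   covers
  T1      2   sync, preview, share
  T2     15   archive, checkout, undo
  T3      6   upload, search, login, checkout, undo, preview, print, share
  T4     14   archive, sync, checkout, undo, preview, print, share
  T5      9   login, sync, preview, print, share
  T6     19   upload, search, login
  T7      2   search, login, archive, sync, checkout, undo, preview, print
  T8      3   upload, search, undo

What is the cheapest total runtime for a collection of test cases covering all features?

7

T1, T7, T8 cover every feature at runtime 2 + 2 + 3 = 7.
Any cover uses at least 2 test cases; among all covering selections none totals below 7.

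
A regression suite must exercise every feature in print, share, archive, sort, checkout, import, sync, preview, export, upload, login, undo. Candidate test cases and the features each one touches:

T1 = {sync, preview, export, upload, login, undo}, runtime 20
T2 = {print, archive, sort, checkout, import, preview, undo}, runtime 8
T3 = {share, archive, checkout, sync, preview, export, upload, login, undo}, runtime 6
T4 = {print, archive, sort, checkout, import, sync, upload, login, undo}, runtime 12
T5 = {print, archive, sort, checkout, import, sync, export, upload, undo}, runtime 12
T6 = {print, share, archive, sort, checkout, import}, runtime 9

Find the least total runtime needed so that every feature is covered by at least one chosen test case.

T2, T3 cover every feature at runtime 8 + 6 = 14.
Any cover uses at least 2 test cases; among all covering selections none totals below 14.

14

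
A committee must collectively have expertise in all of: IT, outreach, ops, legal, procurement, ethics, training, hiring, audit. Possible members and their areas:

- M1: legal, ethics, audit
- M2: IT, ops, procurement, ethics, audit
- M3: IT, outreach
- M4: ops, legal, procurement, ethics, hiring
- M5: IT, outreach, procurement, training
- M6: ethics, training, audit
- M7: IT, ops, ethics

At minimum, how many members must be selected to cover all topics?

M1, M4, M5 together cover {IT, outreach, ops, legal, procurement, ethics, training, hiring, audit} — every topic.
No 2 of the 7 members cover everything (all 21 pairs fall short), so 3 is minimum.

3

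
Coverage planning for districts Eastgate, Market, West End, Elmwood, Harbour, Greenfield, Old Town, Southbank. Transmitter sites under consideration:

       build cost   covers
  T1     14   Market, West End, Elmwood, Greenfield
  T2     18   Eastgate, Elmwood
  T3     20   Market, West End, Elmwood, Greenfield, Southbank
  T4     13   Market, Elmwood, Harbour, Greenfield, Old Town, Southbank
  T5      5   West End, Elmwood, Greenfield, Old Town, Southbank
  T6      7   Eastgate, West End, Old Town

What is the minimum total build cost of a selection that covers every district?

20

T4, T6 cover every district at build cost 13 + 7 = 20.
Any cover uses at least 2 transmitter sites; among all covering selections none totals below 20.
Greedy by coverage-per-build cost would pick T5, T4, T6 for 25 — worse than the optimum 20.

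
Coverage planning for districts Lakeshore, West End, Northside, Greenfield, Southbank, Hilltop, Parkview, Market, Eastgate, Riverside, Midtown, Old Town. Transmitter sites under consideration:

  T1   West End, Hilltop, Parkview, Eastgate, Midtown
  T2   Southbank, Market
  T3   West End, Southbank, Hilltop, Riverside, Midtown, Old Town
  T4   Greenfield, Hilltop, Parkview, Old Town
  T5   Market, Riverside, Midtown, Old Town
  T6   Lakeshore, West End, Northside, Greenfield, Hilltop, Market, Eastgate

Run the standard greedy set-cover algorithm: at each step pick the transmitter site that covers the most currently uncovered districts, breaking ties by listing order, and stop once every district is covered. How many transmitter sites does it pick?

3

Pick 1: T6 covers 7 new districts (Lakeshore, West End, Northside, Greenfield, Hilltop, Market, Eastgate).
Pick 2: T3 covers 4 new districts (Southbank, Riverside, Midtown, Old Town).
Pick 3: T1 covers 1 new districts (Parkview).
Greedy uses 3 transmitter sites.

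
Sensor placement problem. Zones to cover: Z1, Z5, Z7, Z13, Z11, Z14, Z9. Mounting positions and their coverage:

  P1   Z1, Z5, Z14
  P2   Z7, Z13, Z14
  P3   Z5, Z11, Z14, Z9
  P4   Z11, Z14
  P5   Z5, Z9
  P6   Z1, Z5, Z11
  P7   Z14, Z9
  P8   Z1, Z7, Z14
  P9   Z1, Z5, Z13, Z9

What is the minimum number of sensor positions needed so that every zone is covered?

P1, P2, P3 together cover {Z1, Z5, Z7, Z13, Z11, Z14, Z9} — every zone.
No 2 of the 9 sensor positions cover everything (all 36 pairs fall short), so 3 is minimum.

3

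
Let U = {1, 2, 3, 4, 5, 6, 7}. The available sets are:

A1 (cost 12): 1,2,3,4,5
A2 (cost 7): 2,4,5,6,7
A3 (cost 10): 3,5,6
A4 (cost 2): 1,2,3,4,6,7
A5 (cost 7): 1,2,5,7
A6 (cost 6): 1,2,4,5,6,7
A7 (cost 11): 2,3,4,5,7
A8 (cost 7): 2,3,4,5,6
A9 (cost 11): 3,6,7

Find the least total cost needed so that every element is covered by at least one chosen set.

8

A4, A6 cover every element at cost 2 + 6 = 8.
Any cover uses at least 2 sets; among all covering selections none totals below 8.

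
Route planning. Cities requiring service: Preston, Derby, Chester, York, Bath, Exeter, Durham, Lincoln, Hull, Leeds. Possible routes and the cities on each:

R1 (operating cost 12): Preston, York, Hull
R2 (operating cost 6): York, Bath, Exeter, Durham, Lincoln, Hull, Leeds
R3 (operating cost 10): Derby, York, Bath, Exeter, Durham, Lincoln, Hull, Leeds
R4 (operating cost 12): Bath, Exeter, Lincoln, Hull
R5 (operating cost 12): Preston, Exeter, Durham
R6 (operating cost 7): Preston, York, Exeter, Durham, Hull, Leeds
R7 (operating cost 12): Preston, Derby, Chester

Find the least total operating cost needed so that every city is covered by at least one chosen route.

18

R2, R7 cover every city at operating cost 6 + 12 = 18.
Any cover uses at least 2 routes; among all covering selections none totals below 18.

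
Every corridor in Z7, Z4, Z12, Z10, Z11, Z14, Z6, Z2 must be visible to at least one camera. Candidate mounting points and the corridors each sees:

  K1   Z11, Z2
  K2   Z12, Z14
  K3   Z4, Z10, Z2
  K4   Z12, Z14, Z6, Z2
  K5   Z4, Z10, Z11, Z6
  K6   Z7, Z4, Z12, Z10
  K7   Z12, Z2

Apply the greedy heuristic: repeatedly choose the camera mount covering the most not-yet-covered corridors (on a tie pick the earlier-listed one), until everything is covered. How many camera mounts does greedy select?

3

Pick 1: K4 covers 4 new corridors (Z12, Z14, Z6, Z2).
Pick 2: K5 covers 3 new corridors (Z4, Z10, Z11).
Pick 3: K6 covers 1 new corridors (Z7).
Greedy uses 3 camera mounts.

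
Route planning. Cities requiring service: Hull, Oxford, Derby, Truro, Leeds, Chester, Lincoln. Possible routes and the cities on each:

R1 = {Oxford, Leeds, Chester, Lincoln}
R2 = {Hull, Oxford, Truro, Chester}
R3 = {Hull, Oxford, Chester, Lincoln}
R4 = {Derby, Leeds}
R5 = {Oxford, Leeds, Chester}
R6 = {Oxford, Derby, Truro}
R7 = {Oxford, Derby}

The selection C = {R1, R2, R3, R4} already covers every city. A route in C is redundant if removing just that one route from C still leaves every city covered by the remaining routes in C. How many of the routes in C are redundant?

2

Drop R1: the rest still cover every city — redundant.
Drop R2: Truro uncovered — not redundant.
Drop R3: the rest still cover every city — redundant.
Drop R4: Derby uncovered — not redundant.
2 redundant: R1, R3.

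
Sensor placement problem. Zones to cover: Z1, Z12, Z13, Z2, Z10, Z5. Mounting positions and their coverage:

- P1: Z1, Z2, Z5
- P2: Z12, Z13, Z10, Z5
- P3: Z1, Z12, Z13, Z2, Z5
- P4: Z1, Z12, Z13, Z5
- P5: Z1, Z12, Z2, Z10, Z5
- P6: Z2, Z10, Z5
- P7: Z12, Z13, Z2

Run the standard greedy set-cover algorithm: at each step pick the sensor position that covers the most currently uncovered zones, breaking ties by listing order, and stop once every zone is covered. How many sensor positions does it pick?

2

Pick 1: P3 covers 5 new zones (Z1, Z12, Z13, Z2, Z5).
Pick 2: P2 covers 1 new zones (Z10).
Greedy uses 2 sensor positions.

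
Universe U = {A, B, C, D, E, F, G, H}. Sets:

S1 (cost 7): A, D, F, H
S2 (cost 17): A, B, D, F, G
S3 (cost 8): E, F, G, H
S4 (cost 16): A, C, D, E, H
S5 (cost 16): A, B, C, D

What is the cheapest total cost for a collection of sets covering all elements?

S3, S5 cover every element at cost 8 + 16 = 24.
Any cover uses at least 2 sets; among all covering selections none totals below 24.

24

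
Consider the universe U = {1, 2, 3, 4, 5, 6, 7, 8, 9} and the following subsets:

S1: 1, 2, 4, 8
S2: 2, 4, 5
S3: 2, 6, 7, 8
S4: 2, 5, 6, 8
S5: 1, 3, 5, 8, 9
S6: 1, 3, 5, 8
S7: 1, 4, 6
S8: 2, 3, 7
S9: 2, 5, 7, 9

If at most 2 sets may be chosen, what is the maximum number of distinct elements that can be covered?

8

Choosing S3, S5 covers {1, 2, 3, 5, 6, 7, 8, 9} — 8 elements.
No choice of 2 sets does better; here 4 is left uncovered.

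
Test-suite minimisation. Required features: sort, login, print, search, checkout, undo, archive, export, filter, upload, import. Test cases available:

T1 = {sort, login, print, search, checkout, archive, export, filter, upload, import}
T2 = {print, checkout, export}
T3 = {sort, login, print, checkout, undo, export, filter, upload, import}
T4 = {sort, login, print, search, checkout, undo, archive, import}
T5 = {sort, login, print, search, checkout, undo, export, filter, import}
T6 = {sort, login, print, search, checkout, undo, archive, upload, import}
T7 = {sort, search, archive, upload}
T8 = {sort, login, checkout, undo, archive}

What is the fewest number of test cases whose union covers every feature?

T1, T3 together cover {sort, login, print, search, checkout, undo, archive, export, filter, upload, import} — every feature.
No single test case contains all 11 features, so 2 is optimal.

2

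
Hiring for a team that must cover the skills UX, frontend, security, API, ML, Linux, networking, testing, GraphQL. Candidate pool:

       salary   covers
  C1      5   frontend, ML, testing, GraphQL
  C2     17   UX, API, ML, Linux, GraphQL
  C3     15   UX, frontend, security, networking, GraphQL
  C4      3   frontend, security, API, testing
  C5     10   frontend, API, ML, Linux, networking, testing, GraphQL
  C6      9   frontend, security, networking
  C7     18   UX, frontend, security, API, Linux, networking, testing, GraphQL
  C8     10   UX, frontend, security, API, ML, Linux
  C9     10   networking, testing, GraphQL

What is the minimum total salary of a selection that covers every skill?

C5, C8 cover every skill at salary 10 + 10 = 20.
Any cover uses at least 2 candidates; among all covering selections none totals below 20.

20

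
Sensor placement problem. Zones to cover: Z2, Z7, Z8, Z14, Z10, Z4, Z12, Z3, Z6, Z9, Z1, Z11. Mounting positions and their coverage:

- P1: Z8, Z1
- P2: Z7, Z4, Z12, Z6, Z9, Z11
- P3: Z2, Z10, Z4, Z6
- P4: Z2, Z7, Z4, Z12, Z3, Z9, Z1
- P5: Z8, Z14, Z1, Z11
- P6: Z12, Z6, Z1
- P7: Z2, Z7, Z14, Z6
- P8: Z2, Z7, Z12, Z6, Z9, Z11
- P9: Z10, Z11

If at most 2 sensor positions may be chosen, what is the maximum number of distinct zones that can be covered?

10

Choosing P4, P5 covers {Z2, Z7, Z8, Z14, Z4, Z12, Z3, Z9, Z1, Z11} — 10 zones.
No choice of 2 sensor positions does better; here Z10, Z6 are left uncovered.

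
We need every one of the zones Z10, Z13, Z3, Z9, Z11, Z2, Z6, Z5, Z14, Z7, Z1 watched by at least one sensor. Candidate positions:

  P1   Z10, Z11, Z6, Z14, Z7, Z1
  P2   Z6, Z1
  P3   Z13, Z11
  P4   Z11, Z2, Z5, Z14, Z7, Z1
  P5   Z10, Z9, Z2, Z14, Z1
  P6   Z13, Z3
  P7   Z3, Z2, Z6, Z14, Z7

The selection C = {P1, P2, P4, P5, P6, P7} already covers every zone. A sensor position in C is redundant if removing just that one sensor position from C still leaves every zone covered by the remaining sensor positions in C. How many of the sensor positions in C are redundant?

Drop P1: the rest still cover every zone — redundant.
Drop P2: the rest still cover every zone — redundant.
Drop P4: Z5 uncovered — not redundant.
Drop P5: Z9 uncovered — not redundant.
Drop P6: Z13 uncovered — not redundant.
Drop P7: the rest still cover every zone — redundant.
3 redundant: P1, P2, P7.

3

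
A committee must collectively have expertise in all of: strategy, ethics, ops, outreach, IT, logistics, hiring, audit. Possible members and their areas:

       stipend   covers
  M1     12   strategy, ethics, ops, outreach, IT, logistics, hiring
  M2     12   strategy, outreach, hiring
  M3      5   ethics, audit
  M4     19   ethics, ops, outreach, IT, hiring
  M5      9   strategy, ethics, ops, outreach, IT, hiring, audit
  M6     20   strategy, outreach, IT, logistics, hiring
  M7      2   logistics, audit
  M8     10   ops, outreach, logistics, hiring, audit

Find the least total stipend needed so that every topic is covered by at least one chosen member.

M5, M7 cover every topic at stipend 9 + 2 = 11.
Any cover uses at least 2 members; among all covering selections none totals below 11.

11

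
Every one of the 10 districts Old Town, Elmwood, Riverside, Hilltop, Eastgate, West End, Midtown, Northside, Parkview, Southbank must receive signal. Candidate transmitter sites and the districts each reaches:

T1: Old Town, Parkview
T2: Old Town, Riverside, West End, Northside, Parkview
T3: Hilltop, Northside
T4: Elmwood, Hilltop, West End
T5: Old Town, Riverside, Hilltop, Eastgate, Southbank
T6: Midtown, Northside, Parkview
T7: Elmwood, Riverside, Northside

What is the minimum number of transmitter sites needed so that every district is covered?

T4, T5, T6 together cover {Old Town, Elmwood, Riverside, Hilltop, Eastgate, West End, Midtown, Northside, Parkview, Southbank} — every district.
No 2 of the 7 transmitter sites cover everything (all 21 pairs fall short), so 3 is minimum.

3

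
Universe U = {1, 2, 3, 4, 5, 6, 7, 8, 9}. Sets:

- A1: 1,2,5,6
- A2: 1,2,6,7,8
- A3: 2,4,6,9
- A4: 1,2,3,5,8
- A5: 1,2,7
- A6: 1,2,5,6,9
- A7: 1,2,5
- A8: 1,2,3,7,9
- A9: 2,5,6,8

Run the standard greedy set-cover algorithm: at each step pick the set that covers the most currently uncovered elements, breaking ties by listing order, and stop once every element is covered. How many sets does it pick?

Pick 1: A2 covers 5 new elements (1, 2, 6, 7, 8).
Pick 2: A3 covers 2 new elements (4, 9).
Pick 3: A4 covers 2 new elements (3, 5).
Greedy uses 3 sets.

3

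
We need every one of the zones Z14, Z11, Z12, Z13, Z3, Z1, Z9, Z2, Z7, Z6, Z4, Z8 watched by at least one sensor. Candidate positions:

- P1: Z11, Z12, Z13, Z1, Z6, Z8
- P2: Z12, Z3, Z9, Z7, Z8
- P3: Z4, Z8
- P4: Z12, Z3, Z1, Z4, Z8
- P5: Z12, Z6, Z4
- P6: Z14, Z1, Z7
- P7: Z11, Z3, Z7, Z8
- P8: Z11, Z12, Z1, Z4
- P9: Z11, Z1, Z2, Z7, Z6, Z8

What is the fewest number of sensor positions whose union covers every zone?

5

P1, P2, P3, P6, P9 together cover {Z14, Z11, Z12, Z13, Z3, Z1, Z9, Z2, Z7, Z6, Z4, Z8} — every zone.
No 4 of the 9 sensor positions cover everything (all 126 size-4 selections fall short), so 5 is minimum.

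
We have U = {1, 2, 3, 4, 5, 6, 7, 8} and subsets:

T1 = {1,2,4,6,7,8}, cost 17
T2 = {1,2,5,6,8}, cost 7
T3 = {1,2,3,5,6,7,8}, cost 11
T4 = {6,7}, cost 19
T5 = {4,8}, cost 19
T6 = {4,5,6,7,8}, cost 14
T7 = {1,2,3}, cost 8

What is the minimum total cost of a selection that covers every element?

T6, T7 cover every element at cost 14 + 8 = 22.
Any cover uses at least 2 sets; among all covering selections none totals below 22.

22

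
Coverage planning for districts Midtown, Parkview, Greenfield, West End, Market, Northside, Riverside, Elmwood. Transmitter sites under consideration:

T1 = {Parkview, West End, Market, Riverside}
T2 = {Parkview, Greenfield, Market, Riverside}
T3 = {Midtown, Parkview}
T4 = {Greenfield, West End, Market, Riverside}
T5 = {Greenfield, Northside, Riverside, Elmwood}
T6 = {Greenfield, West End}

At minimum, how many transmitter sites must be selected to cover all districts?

T1, T3, T5 together cover {Midtown, Parkview, Greenfield, West End, Market, Northside, Riverside, Elmwood} — every district.
No 2 of the 6 transmitter sites cover everything (all 15 pairs fall short), so 3 is minimum.

3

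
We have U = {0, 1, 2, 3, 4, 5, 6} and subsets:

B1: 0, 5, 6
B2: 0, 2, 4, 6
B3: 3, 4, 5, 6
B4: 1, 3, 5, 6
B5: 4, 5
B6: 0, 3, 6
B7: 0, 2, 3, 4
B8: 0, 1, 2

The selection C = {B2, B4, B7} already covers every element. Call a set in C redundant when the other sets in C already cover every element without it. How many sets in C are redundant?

2

Drop B2: the rest still cover every element — redundant.
Drop B4: 1, 5 uncovered — not redundant.
Drop B7: the rest still cover every element — redundant.
2 redundant: B2, B7.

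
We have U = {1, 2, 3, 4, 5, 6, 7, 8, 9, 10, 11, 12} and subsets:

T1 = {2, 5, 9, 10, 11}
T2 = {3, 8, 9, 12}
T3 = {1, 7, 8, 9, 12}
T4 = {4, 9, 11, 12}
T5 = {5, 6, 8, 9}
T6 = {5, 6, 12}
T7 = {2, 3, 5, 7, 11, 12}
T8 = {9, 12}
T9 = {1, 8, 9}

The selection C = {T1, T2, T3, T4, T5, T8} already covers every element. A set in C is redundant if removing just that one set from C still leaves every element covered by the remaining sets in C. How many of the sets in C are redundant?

Drop T1: 2, 10 uncovered — not redundant.
Drop T2: 3 uncovered — not redundant.
Drop T3: 1, 7 uncovered — not redundant.
Drop T4: 4 uncovered — not redundant.
Drop T5: 6 uncovered — not redundant.
Drop T8: the rest still cover every element — redundant.
1 redundant: T8.

1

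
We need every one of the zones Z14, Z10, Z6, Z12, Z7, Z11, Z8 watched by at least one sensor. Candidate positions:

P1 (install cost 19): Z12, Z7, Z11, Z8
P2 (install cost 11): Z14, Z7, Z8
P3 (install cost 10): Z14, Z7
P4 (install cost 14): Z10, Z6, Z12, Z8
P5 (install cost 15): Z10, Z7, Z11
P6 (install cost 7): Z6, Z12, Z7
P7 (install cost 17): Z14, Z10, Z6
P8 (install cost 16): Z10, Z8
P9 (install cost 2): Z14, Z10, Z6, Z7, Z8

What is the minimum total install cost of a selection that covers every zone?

P1, P9 cover every zone at install cost 19 + 2 = 21.
Any cover uses at least 2 sensor positions; among all covering selections none totals below 21.
Greedy by coverage-per-install cost would pick P9, P6, P5 for 24 — worse than the optimum 21.

21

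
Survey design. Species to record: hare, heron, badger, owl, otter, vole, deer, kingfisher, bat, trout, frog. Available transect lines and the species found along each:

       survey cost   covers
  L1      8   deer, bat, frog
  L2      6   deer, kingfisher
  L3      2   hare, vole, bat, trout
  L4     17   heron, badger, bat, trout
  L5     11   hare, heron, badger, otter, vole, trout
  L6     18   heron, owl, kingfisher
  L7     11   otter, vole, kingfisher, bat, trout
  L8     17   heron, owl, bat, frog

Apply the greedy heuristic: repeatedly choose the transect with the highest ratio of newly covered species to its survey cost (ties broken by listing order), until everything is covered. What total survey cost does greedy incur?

Pick 1: L3 adds 4 new (hare, vole, bat, trout) at survey cost 2 (ratio 4/2).
Pick 2: L2 adds 2 new (deer, kingfisher) at survey cost 6 (ratio 2/6).
Pick 3: L5 adds 3 new (heron, badger, otter) at survey cost 11 (ratio 3/11).
Pick 4: L1 adds 1 new (frog) at survey cost 8 (ratio 1/8).
Pick 5: L8 adds 1 new (owl) at survey cost 17 (ratio 1/17).
Greedy total survey cost: 2 + 6 + 11 + 8 + 17 = 44. (The true optimum is 34, so greedy overshoots here.)

44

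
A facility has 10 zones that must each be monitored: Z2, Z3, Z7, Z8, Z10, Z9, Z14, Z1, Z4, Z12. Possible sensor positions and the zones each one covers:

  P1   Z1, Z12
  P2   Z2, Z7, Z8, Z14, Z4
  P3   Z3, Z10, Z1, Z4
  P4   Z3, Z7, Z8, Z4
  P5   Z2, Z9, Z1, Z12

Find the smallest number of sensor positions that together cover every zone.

P2, P3, P5 together cover {Z2, Z3, Z7, Z8, Z10, Z9, Z14, Z1, Z4, Z12} — every zone.
No 2 of the 5 sensor positions cover everything (all 10 pairs fall short), so 3 is minimum.

3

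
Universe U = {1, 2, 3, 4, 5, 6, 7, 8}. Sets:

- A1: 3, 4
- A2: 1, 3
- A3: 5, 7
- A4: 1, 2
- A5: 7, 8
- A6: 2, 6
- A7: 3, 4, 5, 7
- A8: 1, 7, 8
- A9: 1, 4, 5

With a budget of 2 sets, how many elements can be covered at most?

6

Choosing A4, A7 covers {1, 2, 3, 4, 5, 7} — 6 elements.
No choice of 2 sets does better; here 6, 8 are left uncovered.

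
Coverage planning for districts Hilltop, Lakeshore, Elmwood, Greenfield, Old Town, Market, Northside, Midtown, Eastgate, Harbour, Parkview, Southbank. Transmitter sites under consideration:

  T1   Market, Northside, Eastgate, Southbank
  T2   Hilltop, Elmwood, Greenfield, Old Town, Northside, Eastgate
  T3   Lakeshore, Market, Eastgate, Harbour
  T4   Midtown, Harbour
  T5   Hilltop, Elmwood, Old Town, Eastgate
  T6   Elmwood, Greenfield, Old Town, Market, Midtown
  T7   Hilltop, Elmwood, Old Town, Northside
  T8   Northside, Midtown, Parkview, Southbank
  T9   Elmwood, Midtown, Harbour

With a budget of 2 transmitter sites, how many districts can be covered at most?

9

Choosing T2, T3 covers {Hilltop, Lakeshore, Elmwood, Greenfield, Old Town, Market, Northside, Eastgate, Harbour} — 9 districts.
No choice of 2 transmitter sites does better; here Midtown, Parkview, Southbank are left uncovered.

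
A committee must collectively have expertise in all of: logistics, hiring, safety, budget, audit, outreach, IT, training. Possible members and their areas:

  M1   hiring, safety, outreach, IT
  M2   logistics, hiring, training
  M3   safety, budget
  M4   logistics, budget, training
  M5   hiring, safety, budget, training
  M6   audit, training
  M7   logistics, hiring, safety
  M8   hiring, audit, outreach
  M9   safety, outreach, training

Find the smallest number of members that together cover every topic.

M1, M4, M6 together cover {logistics, hiring, safety, budget, audit, outreach, IT, training} — every topic.
No 2 of the 9 members cover everything (all 36 pairs fall short), so 3 is minimum.

3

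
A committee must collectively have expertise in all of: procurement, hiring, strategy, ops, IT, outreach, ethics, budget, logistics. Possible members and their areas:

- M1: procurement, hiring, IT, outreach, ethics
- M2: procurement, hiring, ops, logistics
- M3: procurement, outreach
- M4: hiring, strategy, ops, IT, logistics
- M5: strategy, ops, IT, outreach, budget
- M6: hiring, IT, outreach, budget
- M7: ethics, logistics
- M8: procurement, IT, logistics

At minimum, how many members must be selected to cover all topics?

3

M1, M2, M5 together cover {procurement, hiring, strategy, ops, IT, outreach, ethics, budget, logistics} — every topic.
No 2 of the 8 members cover everything (all 28 pairs fall short), so 3 is minimum.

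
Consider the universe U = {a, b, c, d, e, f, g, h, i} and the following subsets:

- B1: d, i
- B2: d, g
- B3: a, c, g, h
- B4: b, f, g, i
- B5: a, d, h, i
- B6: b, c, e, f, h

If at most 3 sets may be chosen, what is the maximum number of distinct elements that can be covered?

9

Choosing B1, B3, B6 covers {a, b, c, d, e, f, g, h, i} — 9 elements.
That is all 9 elements.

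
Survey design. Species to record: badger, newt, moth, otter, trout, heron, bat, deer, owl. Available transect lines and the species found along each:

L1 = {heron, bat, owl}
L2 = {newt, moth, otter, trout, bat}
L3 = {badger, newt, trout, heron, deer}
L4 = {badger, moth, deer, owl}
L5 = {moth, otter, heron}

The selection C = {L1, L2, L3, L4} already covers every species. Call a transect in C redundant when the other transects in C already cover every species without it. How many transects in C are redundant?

Drop L1: the rest still cover every species — redundant.
Drop L2: otter uncovered — not redundant.
Drop L3: the rest still cover every species — redundant.
Drop L4: the rest still cover every species — redundant.
3 redundant: L1, L3, L4.

3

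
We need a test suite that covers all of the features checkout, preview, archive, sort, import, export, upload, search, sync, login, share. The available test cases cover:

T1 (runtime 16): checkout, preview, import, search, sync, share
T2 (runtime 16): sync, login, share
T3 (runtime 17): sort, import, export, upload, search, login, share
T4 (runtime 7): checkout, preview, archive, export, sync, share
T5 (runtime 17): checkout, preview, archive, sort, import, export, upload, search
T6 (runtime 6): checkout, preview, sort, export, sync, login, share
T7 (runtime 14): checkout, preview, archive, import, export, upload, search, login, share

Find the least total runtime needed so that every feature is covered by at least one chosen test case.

20

T6, T7 cover every feature at runtime 6 + 14 = 20.
Any cover uses at least 2 test cases; among all covering selections none totals below 20.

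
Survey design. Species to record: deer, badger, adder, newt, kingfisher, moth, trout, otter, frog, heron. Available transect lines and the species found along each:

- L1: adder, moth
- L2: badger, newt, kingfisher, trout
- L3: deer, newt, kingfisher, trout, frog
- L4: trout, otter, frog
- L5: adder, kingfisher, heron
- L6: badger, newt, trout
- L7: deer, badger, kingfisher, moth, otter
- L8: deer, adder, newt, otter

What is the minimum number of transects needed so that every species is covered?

L3, L5, L7 together cover {deer, badger, adder, newt, kingfisher, moth, trout, otter, frog, heron} — every species.
No 2 of the 8 transects cover everything (all 28 pairs fall short), so 3 is minimum.

3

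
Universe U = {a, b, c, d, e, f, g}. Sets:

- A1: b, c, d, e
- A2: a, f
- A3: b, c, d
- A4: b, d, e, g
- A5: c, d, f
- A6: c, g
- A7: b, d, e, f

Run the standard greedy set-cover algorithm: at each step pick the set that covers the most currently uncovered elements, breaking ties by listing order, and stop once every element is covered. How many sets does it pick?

3

Pick 1: A1 covers 4 new elements (b, c, d, e).
Pick 2: A2 covers 2 new elements (a, f).
Pick 3: A4 covers 1 new elements (g).
Greedy uses 3 sets.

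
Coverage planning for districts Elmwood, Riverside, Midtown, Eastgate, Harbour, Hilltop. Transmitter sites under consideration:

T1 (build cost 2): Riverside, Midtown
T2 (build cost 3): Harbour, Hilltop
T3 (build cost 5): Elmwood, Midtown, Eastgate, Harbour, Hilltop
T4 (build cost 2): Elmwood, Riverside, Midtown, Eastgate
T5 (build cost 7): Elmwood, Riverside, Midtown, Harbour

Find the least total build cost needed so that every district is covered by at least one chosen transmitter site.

5

T2, T4 cover every district at build cost 3 + 2 = 5.
Any cover uses at least 2 transmitter sites; among all covering selections none totals below 5.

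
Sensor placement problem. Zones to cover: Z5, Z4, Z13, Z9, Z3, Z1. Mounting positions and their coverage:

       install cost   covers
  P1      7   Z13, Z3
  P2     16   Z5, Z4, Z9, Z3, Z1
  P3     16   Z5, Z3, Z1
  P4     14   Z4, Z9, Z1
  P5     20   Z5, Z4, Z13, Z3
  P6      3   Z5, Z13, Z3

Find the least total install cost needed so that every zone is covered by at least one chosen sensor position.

17

P4, P6 cover every zone at install cost 14 + 3 = 17.
Any cover uses at least 2 sensor positions; among all covering selections none totals below 17.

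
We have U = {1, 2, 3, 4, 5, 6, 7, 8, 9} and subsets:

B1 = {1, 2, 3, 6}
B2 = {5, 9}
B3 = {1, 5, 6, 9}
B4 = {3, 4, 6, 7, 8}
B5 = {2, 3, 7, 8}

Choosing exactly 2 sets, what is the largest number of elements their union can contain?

Choosing B3, B4 covers {1, 3, 4, 5, 6, 7, 8, 9} — 8 elements.
No choice of 2 sets does better; here 2 is left uncovered.

8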